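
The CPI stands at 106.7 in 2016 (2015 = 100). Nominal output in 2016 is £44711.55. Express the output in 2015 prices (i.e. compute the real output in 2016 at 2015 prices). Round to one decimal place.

Real = Nominal ÷ (Index/100) = 44711.55 ÷ (106.7/100)
     = 44711.55 ÷ 1.067 = 41903.9831

41904.0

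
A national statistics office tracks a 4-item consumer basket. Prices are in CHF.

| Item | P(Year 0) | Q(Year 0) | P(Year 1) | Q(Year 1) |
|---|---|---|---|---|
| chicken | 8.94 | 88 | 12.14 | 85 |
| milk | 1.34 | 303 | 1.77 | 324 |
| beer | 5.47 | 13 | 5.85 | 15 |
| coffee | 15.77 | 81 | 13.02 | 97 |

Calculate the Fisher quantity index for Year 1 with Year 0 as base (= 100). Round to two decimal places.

Laspeyres component (base-period weights):
ΣP(Year 0)Q(Year 1) = 8.94×85 + 1.34×324 + 5.47×15 + 15.77×97 = 759.9 + 434.16 + 82.05 + 1529.69 = 2805.8
ΣP(Year 0)Q(Year 0) = 8.94×88 + 1.34×303 + 5.47×13 + 15.77×81 = 786.72 + 406.02 + 71.11 + 1277.37 = 2541.22
L = 2805.8 / 2541.22 × 100 = 110.4115
Paasche component (current-period weights):
ΣP(Year 1)Q(Year 1) = 12.14×85 + 1.77×324 + 5.85×15 + 13.02×97 = 1031.9 + 573.48 + 87.75 + 1262.94 = 2956.07
ΣP(Year 1)Q(Year 0) = 12.14×88 + 1.77×303 + 5.85×13 + 13.02×81 = 1068.32 + 536.31 + 76.05 + 1054.62 = 2735.3
P = 2956.07 / 2735.3 × 100 = 108.0711
Fisher = √(L × P) = √(110.4115 × 108.0711) = 109.2351

109.24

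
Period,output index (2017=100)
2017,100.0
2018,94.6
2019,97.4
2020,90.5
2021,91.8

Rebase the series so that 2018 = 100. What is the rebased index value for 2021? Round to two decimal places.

Rebased(2021) = 91.8 / 94.6 × 100 = 97.0402

97.04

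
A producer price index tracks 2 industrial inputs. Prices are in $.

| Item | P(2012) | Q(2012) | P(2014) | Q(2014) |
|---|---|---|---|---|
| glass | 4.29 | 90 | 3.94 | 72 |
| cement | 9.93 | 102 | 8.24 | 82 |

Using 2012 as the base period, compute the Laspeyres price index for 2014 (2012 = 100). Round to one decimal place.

85.4

Laspeyres price index uses base-period quantities as weights.
ΣP(2014)·Q(2012) = 3.94×90 + 8.24×102 = 354.6 + 840.48 = 1195.08
ΣP(2012)·Q(2012) = 4.29×90 + 9.93×102 = 386.1 + 1012.86 = 1398.96
Index = 1195.08 / 1398.96 × 100 = 85.4263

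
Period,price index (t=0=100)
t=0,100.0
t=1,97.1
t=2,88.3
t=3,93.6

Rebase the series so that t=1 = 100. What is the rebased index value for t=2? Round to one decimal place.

Rebased(t=2) = 88.3 / 97.1 × 100 = 90.9372

90.9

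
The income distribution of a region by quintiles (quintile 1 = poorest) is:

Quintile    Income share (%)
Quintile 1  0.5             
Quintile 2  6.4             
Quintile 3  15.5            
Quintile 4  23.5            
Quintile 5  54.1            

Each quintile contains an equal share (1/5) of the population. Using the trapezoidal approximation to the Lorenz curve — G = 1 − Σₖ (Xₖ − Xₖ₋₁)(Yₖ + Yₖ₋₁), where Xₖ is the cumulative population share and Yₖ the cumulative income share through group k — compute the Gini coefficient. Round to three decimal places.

0.497

Cumulative income shares Yₖ: 0.0050, 0.0690, 0.2240, 0.4590, 1.0000
Σ (Xₖ−Xₖ₋₁)(Yₖ+Yₖ₋₁) = (1/5)(0.0050+0.0000) + (1/5)(0.0690+0.0050) + (1/5)(0.2240+0.0690) + (1/5)(0.4590+0.2240) + (1/5)(1.0000+0.4590)
  = 0.0010 + 0.0148 + 0.0586 + 0.1366 + 0.2918 = 0.5028
G = 1 − 0.5028 = 0.4972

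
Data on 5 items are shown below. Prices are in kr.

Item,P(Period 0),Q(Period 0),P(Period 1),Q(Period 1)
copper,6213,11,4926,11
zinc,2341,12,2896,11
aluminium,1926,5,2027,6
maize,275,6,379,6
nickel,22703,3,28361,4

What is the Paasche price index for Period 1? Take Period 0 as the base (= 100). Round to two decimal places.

107.98

Paasche price index uses current-period quantities as weights.
ΣP(Period 1)·Q(Period 1) = 4926×11 + 2896×11 + 2027×6 + 379×6 + 28361×4 = 54186 + 31856 + 12162 + 2274 + 113444 = 213922
ΣP(Period 0)·Q(Period 1) = 6213×11 + 2341×11 + 1926×6 + 275×6 + 22703×4 = 68343 + 25751 + 11556 + 1650 + 90812 = 198112
Index = 213922 / 198112 × 100 = 107.9803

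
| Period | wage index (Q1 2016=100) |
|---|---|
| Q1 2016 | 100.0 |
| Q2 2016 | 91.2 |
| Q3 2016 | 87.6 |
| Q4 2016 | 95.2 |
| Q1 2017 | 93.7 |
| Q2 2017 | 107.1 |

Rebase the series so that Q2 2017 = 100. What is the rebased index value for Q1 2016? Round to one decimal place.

93.4

Rebased(Q1 2016) = 100.0 / 107.1 × 100 = 93.3707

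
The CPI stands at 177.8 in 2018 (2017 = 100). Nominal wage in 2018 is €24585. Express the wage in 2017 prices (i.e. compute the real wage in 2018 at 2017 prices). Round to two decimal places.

13827.33

Real = Nominal ÷ (Index/100) = 24585 ÷ (177.8/100)
     = 24585 ÷ 1.778 = 13827.3341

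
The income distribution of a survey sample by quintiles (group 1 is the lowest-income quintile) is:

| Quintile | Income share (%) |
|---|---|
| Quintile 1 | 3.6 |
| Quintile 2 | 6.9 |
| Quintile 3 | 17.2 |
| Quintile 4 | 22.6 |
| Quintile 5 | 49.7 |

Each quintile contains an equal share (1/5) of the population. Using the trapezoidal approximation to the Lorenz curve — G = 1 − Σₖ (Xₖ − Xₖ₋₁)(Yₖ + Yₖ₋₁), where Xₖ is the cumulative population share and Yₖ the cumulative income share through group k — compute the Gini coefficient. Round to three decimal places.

Cumulative income shares Yₖ: 0.0360, 0.1050, 0.2770, 0.5030, 1.0000
Σ (Xₖ−Xₖ₋₁)(Yₖ+Yₖ₋₁) = (1/5)(0.0360+0.0000) + (1/5)(0.1050+0.0360) + (1/5)(0.2770+0.1050) + (1/5)(0.5030+0.2770) + (1/5)(1.0000+0.5030)
  = 0.0072 + 0.0282 + 0.0764 + 0.1560 + 0.3006 = 0.5684
G = 1 − 0.5684 = 0.4316

0.432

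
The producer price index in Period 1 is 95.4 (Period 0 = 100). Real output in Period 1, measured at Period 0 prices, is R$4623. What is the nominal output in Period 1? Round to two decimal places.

Nominal = Real × (Index/100) = 4623 × (95.4/100)
        = 4623 × 0.954 = 4410.3420

4410.34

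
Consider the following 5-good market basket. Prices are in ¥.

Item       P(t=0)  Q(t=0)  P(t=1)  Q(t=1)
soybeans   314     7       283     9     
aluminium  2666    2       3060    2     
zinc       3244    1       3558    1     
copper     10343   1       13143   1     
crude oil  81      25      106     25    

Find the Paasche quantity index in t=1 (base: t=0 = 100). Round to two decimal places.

102.06

Paasche quantity index uses current-period prices as weights.
ΣP(t=1)·Q(t=1) = 283×9 + 3060×2 + 3558×1 + 13143×1 + 106×25 = 2547 + 6120 + 3558 + 13143 + 2650 = 28018
ΣP(t=1)·Q(t=0) = 283×7 + 3060×2 + 3558×1 + 13143×1 + 106×25 = 1981 + 6120 + 3558 + 13143 + 2650 = 27452
Index = 28018 / 27452 × 100 = 102.0618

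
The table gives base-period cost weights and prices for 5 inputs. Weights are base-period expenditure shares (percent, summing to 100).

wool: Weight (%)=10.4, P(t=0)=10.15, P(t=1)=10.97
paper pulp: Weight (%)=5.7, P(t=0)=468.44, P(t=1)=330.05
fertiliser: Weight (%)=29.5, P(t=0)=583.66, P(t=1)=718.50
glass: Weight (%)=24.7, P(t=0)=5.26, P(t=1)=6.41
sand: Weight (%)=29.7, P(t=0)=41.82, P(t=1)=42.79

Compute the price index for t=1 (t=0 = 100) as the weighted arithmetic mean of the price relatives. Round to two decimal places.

112.06

wool: 10.4 × (10.97/10.15) = 10.4 × 1.080788 = 11.2402
paper pulp: 5.7 × (330.05/468.44) = 5.7 × 0.704573 = 4.0161
fertiliser: 29.5 × (718.50/583.66) = 29.5 × 1.231025 = 36.3152
glass: 24.7 × (6.41/5.26) = 24.7 × 1.218631 = 30.1002
sand: 29.7 × (42.79/41.82) = 29.7 × 1.023195 = 30.3889
Index = Σ wᵢ·(p₁ᵢ/p₀ᵢ) = 11.2402 + 4.0161 + 36.3152 + 30.1002 + 30.3889 = 112.0606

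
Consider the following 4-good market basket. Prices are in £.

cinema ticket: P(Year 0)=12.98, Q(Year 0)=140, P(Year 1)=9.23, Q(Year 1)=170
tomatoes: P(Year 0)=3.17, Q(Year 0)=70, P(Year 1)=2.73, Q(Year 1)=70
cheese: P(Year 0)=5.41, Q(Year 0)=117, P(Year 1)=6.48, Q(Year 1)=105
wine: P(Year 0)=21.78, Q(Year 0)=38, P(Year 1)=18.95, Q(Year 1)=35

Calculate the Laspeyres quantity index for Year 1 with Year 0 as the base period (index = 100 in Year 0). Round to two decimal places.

107.40

Laspeyres quantity index uses base-period prices as weights.
ΣP(Year 0)·Q(Year 1) = 12.98×170 + 3.17×70 + 5.41×105 + 21.78×35 = 2206.6 + 221.9 + 568.05 + 762.3 = 3758.85
ΣP(Year 0)·Q(Year 0) = 12.98×140 + 3.17×70 + 5.41×117 + 21.78×38 = 1817.2 + 221.9 + 632.97 + 827.64 = 3499.71
Index = 3758.85 / 3499.71 × 100 = 107.4046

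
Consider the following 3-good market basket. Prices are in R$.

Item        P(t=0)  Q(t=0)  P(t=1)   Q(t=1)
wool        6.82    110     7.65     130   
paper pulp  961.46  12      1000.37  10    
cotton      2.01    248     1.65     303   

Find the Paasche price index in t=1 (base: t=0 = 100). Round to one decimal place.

Paasche price index uses current-period quantities as weights.
ΣP(t=1)·Q(t=1) = 7.65×130 + 1000.37×10 + 1.65×303 = 994.5 + 10003.7 + 499.95 = 11498.15
ΣP(t=0)·Q(t=1) = 6.82×130 + 961.46×10 + 2.01×303 = 886.6 + 9614.6 + 609.03 = 11110.23
Index = 11498.15 / 11110.23 × 100 = 103.4916

103.5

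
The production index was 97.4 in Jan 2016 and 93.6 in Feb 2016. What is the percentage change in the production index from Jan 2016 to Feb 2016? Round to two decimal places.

Change = (93.6 − 97.4) / 97.4 × 100
       = -3.8 / 97.4 × 100 = -3.9014%

-3.90%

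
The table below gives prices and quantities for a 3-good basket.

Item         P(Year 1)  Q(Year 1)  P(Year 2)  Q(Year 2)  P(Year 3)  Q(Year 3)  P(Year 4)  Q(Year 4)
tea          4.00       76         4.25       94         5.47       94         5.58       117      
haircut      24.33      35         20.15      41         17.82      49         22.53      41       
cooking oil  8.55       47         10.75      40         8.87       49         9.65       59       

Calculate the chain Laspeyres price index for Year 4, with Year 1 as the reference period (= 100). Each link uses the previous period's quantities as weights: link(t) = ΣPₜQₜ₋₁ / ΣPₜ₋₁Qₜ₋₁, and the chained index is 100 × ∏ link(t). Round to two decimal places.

Link Year 1→Year 2:
ΣP(Year 2)Q(Year 1) = 4.25×76 + 20.15×35 + 10.75×47 = 323 + 705.25 + 505.25 = 1533.5
ΣP(Year 1)Q(Year 1) = 4.00×76 + 24.33×35 + 8.55×47 = 304 + 851.55 + 401.85 = 1557.4
link = 1533.5/1557.4 = 0.984654
Link Year 2→Year 3:
ΣP(Year 3)Q(Year 2) = 5.47×94 + 17.82×41 + 8.87×40 = 514.18 + 730.62 + 354.8 = 1599.6
ΣP(Year 2)Q(Year 2) = 4.25×94 + 20.15×41 + 10.75×40 = 399.5 + 826.15 + 430 = 1655.65
link = 1599.6/1655.65 = 0.966146
Link Year 3→Year 4:
ΣP(Year 4)Q(Year 3) = 5.58×94 + 22.53×49 + 9.65×49 = 524.52 + 1103.97 + 472.85 = 2101.34
ΣP(Year 3)Q(Year 3) = 5.47×94 + 17.82×49 + 8.87×49 = 514.18 + 873.18 + 434.63 = 1821.99
link = 2101.34/1821.99 = 1.153321
Chained index = 100 × 0.984654 × 0.966146 × 1.153321 = 109.7177

109.72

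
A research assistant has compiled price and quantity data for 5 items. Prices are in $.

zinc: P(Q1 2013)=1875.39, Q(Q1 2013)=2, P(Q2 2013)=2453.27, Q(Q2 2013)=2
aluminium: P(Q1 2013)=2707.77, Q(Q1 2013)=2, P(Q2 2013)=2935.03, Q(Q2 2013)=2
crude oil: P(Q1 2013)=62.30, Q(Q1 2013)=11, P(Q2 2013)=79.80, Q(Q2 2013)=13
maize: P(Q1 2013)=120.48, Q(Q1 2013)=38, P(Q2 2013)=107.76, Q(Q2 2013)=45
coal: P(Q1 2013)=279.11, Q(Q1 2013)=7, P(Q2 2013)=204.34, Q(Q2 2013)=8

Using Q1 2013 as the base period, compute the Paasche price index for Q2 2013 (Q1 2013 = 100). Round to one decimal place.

Paasche price index uses current-period quantities as weights.
ΣP(Q2 2013)·Q(Q2 2013) = 2453.27×2 + 2935.03×2 + 79.80×13 + 107.76×45 + 204.34×8 = 4906.54 + 5870.06 + 1037.4 + 4849.2 + 1634.72 = 18297.92
ΣP(Q1 2013)·Q(Q2 2013) = 1875.39×2 + 2707.77×2 + 62.30×13 + 120.48×45 + 279.11×8 = 3750.78 + 5415.54 + 809.9 + 5421.6 + 2232.88 = 17630.7
Index = 18297.92 / 17630.7 × 100 = 103.7844

103.8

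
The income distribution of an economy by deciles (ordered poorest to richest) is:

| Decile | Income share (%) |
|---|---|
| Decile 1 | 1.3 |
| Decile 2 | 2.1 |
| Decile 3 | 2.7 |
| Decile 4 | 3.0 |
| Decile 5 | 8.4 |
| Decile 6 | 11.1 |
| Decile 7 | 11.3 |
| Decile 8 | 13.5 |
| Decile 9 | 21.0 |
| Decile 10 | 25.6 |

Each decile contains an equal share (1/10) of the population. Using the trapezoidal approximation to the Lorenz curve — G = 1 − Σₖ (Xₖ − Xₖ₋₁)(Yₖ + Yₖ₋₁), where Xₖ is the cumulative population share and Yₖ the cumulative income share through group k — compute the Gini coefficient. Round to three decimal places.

Cumulative income shares Yₖ: 0.0130, 0.0340, 0.0610, 0.0910, 0.1750, 0.2860, 0.3990, 0.5340, 0.7440, 1.0000
Σ (Xₖ−Xₖ₋₁)(Yₖ+Yₖ₋₁) = (1/10)(0.0130+0.0000) + (1/10)(0.0340+0.0130) + (1/10)(0.0610+0.0340) + (1/10)(0.0910+0.0610) + (1/10)(0.1750+0.0910) + (1/10)(0.2860+0.1750) + (1/10)(0.3990+0.2860) + (1/10)(0.5340+0.3990) + (1/10)(0.7440+0.5340) + (1/10)(1.0000+0.7440)
  = 0.0013 + 0.0047 + 0.0095 + 0.0152 + 0.0266 + 0.0461 + 0.0685 + 0.0933 + 0.1278 + 0.1744 = 0.5674
G = 1 − 0.5674 = 0.4326

0.433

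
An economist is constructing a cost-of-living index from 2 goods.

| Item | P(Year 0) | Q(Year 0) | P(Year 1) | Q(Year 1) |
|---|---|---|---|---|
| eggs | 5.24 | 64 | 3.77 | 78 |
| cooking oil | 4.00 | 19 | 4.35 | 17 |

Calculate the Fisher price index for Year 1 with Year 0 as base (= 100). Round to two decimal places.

77.97

Laspeyres component (base-period weights):
ΣP(Year 1)Q(Year 0) = 3.77×64 + 4.35×19 = 241.28 + 82.65 = 323.93
ΣP(Year 0)Q(Year 0) = 5.24×64 + 4.00×19 = 335.36 + 76 = 411.36
L = 323.93 / 411.36 × 100 = 78.7461
Paasche component (current-period weights):
ΣP(Year 1)Q(Year 1) = 3.77×78 + 4.35×17 = 294.06 + 73.95 = 368.01
ΣP(Year 0)Q(Year 1) = 5.24×78 + 4.00×17 = 408.72 + 68 = 476.72
P = 368.01 / 476.72 × 100 = 77.1963
Fisher = √(L × P) = √(78.7461 × 77.1963) = 77.9673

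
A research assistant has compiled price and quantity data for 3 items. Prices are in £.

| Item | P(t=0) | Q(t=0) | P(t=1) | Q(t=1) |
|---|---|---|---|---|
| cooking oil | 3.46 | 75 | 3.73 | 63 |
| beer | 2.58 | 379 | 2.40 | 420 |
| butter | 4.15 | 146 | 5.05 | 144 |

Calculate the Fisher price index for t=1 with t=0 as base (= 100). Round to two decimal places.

104.13

Laspeyres component (base-period weights):
ΣP(t=1)Q(t=0) = 3.73×75 + 2.40×379 + 5.05×146 = 279.75 + 909.6 + 737.3 = 1926.65
ΣP(t=0)Q(t=0) = 3.46×75 + 2.58×379 + 4.15×146 = 259.5 + 977.82 + 605.9 = 1843.22
L = 1926.65 / 1843.22 × 100 = 104.5263
Paasche component (current-period weights):
ΣP(t=1)Q(t=1) = 3.73×63 + 2.40×420 + 5.05×144 = 234.99 + 1008 + 727.2 = 1970.19
ΣP(t=0)Q(t=1) = 3.46×63 + 2.58×420 + 4.15×144 = 217.98 + 1083.6 + 597.6 = 1899.18
P = 1970.19 / 1899.18 × 100 = 103.7390
Fisher = √(L × P) = √(104.5263 × 103.7390) = 104.1319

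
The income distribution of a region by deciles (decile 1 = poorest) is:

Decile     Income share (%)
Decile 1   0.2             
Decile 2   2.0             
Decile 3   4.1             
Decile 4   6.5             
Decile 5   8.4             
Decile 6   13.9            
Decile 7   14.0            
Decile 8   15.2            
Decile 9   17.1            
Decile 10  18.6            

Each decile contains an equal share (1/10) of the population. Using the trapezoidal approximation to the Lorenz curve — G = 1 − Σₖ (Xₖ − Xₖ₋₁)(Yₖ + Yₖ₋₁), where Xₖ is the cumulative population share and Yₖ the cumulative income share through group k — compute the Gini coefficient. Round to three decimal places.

0.355

Cumulative income shares Yₖ: 0.0020, 0.0220, 0.0630, 0.1280, 0.2120, 0.3510, 0.4910, 0.6430, 0.8140, 1.0000
Σ (Xₖ−Xₖ₋₁)(Yₖ+Yₖ₋₁) = (1/10)(0.0020+0.0000) + (1/10)(0.0220+0.0020) + (1/10)(0.0630+0.0220) + (1/10)(0.1280+0.0630) + (1/10)(0.2120+0.1280) + (1/10)(0.3510+0.2120) + (1/10)(0.4910+0.3510) + (1/10)(0.6430+0.4910) + (1/10)(0.8140+0.6430) + (1/10)(1.0000+0.8140)
  = 0.0002 + 0.0024 + 0.0085 + 0.0191 + 0.0340 + 0.0563 + 0.0842 + 0.1134 + 0.1457 + 0.1814 = 0.6452
G = 1 − 0.6452 = 0.3548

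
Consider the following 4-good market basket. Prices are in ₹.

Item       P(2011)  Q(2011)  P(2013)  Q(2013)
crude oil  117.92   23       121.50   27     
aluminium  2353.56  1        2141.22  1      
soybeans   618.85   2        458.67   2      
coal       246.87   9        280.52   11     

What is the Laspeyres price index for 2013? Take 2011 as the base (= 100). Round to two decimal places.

Laspeyres price index uses base-period quantities as weights.
ΣP(2013)·Q(2011) = 121.50×23 + 2141.22×1 + 458.67×2 + 280.52×9 = 2794.5 + 2141.22 + 917.34 + 2524.68 = 8377.74
ΣP(2011)·Q(2011) = 117.92×23 + 2353.56×1 + 618.85×2 + 246.87×9 = 2712.16 + 2353.56 + 1237.7 + 2221.83 = 8525.25
Index = 8377.74 / 8525.25 × 100 = 98.2697

98.27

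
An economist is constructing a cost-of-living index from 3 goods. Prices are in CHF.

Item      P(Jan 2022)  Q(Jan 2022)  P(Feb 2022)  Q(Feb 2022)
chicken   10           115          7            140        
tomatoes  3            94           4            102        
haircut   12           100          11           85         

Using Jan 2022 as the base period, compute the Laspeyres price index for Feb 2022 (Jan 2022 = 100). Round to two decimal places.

86.66

Laspeyres price index uses base-period quantities as weights.
ΣP(Feb 2022)·Q(Jan 2022) = 7×115 + 4×94 + 11×100 = 805 + 376 + 1100 = 2281
ΣP(Jan 2022)·Q(Jan 2022) = 10×115 + 3×94 + 12×100 = 1150 + 282 + 1200 = 2632
Index = 2281 / 2632 × 100 = 86.6641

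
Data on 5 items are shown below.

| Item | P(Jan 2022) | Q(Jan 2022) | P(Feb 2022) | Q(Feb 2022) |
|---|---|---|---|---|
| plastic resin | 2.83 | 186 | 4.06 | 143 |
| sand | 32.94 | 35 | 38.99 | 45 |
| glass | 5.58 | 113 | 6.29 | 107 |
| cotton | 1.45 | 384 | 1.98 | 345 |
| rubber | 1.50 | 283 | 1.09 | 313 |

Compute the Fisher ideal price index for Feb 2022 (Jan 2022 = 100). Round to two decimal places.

Laspeyres component (base-period weights):
ΣP(Feb 2022)Q(Jan 2022) = 4.06×186 + 38.99×35 + 6.29×113 + 1.98×384 + 1.09×283 = 755.16 + 1364.65 + 710.77 + 760.32 + 308.47 = 3899.37
ΣP(Jan 2022)Q(Jan 2022) = 2.83×186 + 32.94×35 + 5.58×113 + 1.45×384 + 1.50×283 = 526.38 + 1152.9 + 630.54 + 556.8 + 424.5 = 3291.12
L = 3899.37 / 3291.12 × 100 = 118.4816
Paasche component (current-period weights):
ΣP(Feb 2022)Q(Feb 2022) = 4.06×143 + 38.99×45 + 6.29×107 + 1.98×345 + 1.09×313 = 580.58 + 1754.55 + 673.03 + 683.1 + 341.17 = 4032.43
ΣP(Jan 2022)Q(Feb 2022) = 2.83×143 + 32.94×45 + 5.58×107 + 1.45×345 + 1.50×313 = 404.69 + 1482.3 + 597.06 + 500.25 + 469.5 = 3453.8
P = 4032.43 / 3453.8 × 100 = 116.7534
Fisher = √(L × P) = √(118.4816 × 116.7534) = 117.6143

117.61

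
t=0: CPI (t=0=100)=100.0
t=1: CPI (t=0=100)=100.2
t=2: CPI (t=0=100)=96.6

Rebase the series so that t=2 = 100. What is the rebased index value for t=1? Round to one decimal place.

103.7

Rebased(t=1) = 100.2 / 96.6 × 100 = 103.7267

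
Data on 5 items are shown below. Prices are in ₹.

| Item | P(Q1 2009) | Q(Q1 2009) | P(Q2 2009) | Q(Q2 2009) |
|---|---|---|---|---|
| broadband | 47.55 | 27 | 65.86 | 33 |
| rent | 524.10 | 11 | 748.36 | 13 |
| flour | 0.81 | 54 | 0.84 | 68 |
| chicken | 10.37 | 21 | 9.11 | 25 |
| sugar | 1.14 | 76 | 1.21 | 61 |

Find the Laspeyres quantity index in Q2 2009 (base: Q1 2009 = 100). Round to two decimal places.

Laspeyres quantity index uses base-period prices as weights.
ΣP(Q1 2009)·Q(Q2 2009) = 47.55×33 + 524.10×13 + 0.81×68 + 10.37×25 + 1.14×61 = 1569.15 + 6813.3 + 55.08 + 259.25 + 69.54 = 8766.32
ΣP(Q1 2009)·Q(Q1 2009) = 47.55×27 + 524.10×11 + 0.81×54 + 10.37×21 + 1.14×76 = 1283.85 + 5765.1 + 43.74 + 217.77 + 86.64 = 7397.1
Index = 8766.32 / 7397.1 × 100 = 118.5102

118.51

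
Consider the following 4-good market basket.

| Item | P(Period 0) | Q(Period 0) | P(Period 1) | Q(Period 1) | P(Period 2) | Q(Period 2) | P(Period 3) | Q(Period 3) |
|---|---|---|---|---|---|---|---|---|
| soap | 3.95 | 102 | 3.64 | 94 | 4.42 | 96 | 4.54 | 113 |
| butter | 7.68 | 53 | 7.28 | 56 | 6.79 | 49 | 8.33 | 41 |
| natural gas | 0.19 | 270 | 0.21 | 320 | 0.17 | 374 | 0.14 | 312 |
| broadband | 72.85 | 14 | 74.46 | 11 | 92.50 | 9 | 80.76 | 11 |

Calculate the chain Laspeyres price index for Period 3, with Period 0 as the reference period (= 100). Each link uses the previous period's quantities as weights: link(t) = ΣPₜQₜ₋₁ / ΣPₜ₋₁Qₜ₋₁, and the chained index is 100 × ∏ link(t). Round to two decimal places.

Link Period 0→Period 1:
ΣP(Period 1)Q(Period 0) = 3.64×102 + 7.28×53 + 0.21×270 + 74.46×14 = 371.28 + 385.84 + 56.7 + 1042.44 = 1856.26
ΣP(Period 0)Q(Period 0) = 3.95×102 + 7.68×53 + 0.19×270 + 72.85×14 = 402.9 + 407.04 + 51.3 + 1019.9 = 1881.14
link = 1856.26/1881.14 = 0.986774
Link Period 1→Period 2:
ΣP(Period 2)Q(Period 1) = 4.42×94 + 6.79×56 + 0.17×320 + 92.50×11 = 415.48 + 380.24 + 54.4 + 1017.5 = 1867.62
ΣP(Period 1)Q(Period 1) = 3.64×94 + 7.28×56 + 0.21×320 + 74.46×11 = 342.16 + 407.68 + 67.2 + 819.06 = 1636.1
link = 1867.62/1636.1 = 1.141507
Link Period 2→Period 3:
ΣP(Period 3)Q(Period 2) = 4.54×96 + 8.33×49 + 0.14×374 + 80.76×9 = 435.84 + 408.17 + 52.36 + 726.84 = 1623.21
ΣP(Period 2)Q(Period 2) = 4.42×96 + 6.79×49 + 0.17×374 + 92.50×9 = 424.32 + 332.71 + 63.58 + 832.5 = 1653.11
link = 1623.21/1653.11 = 0.981913
Chained index = 100 × 0.986774 × 1.141507 × 0.981913 = 110.6036

110.60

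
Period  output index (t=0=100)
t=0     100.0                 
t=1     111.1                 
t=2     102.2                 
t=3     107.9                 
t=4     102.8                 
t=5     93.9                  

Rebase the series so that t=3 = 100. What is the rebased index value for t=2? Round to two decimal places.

94.72

Rebased(t=2) = 102.2 / 107.9 × 100 = 94.7173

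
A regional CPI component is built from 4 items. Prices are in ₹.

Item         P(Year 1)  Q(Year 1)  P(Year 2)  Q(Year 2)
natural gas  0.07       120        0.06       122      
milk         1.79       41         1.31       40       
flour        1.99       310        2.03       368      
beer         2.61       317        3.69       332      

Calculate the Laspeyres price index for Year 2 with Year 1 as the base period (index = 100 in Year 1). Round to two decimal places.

121.88

Laspeyres price index uses base-period quantities as weights.
ΣP(Year 2)·Q(Year 1) = 0.06×120 + 1.31×41 + 2.03×310 + 3.69×317 = 7.2 + 53.71 + 629.3 + 1169.73 = 1859.94
ΣP(Year 1)·Q(Year 1) = 0.07×120 + 1.79×41 + 1.99×310 + 2.61×317 = 8.4 + 73.39 + 616.9 + 827.37 = 1526.06
Index = 1859.94 / 1526.06 × 100 = 121.8786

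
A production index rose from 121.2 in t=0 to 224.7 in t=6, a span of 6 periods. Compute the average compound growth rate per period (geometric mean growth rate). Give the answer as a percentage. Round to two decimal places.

10.84%

Growth factor = (224.7/121.2)^(1/6) = (1.853960)^(1/6) = 1.108367
Growth rate = 1.108367 − 1 = 0.108367 = 10.8367%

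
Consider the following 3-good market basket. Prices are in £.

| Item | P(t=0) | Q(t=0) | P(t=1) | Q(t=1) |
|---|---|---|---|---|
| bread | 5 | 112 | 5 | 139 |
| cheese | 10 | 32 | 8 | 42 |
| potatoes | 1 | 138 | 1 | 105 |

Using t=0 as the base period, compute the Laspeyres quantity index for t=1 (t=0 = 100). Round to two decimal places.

Laspeyres quantity index uses base-period prices as weights.
ΣP(t=0)·Q(t=1) = 5×139 + 10×42 + 1×105 = 695 + 420 + 105 = 1220
ΣP(t=0)·Q(t=0) = 5×112 + 10×32 + 1×138 = 560 + 320 + 138 = 1018
Index = 1220 / 1018 × 100 = 119.8428

119.84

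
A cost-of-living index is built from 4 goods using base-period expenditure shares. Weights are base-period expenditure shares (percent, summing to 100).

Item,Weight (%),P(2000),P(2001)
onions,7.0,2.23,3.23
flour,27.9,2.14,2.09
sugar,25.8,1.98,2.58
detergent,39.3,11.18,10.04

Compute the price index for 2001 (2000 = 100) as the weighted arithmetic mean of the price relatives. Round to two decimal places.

onions: 7.0 × (3.23/2.23) = 7.0 × 1.448430 = 10.1390
flour: 27.9 × (2.09/2.14) = 27.9 × 0.976636 = 27.2481
sugar: 25.8 × (2.58/1.98) = 25.8 × 1.303030 = 33.6182
detergent: 39.3 × (10.04/11.18) = 39.3 × 0.898032 = 35.2927
Index = Σ wᵢ·(p₁ᵢ/p₀ᵢ) = 10.1390 + 27.2481 + 33.6182 + 35.2927 = 106.2980

106.30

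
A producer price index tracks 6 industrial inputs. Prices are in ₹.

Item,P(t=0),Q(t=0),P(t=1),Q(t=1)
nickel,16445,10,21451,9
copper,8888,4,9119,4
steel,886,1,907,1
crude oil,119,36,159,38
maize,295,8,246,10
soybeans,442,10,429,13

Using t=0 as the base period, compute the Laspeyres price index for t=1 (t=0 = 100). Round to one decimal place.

Laspeyres price index uses base-period quantities as weights.
ΣP(t=1)·Q(t=0) = 21451×10 + 9119×4 + 907×1 + 159×36 + 246×8 + 429×10 = 214510 + 36476 + 907 + 5724 + 1968 + 4290 = 263875
ΣP(t=0)·Q(t=0) = 16445×10 + 8888×4 + 886×1 + 119×36 + 295×8 + 442×10 = 164450 + 35552 + 886 + 4284 + 2360 + 4420 = 211952
Index = 263875 / 211952 × 100 = 124.4975

124.5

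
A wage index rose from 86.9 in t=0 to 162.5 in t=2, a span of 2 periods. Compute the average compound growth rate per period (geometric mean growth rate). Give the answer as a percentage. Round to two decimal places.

Growth factor = (162.5/86.9)^(1/2) = (1.869965)^(1/2) = 1.367467
Growth rate = 1.367467 − 1 = 0.367467 = 36.7467%

36.75%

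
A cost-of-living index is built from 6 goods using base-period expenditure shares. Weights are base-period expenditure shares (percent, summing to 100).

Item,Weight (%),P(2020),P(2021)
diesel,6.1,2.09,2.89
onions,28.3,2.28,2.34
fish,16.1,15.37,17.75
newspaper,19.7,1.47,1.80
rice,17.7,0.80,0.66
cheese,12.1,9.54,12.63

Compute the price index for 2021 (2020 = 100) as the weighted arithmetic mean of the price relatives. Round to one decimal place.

diesel: 6.1 × (2.89/2.09) = 6.1 × 1.382775 = 8.4349
onions: 28.3 × (2.34/2.28) = 28.3 × 1.026316 = 29.0447
fish: 16.1 × (17.75/15.37) = 16.1 × 1.154847 = 18.5930
newspaper: 19.7 × (1.80/1.47) = 19.7 × 1.224490 = 24.1224
rice: 17.7 × (0.66/0.80) = 17.7 × 0.825000 = 14.6025
cheese: 12.1 × (12.63/9.54) = 12.1 × 1.323899 = 16.0192
Index = Σ wᵢ·(p₁ᵢ/p₀ᵢ) = 8.4349 + 29.0447 + 18.5930 + 24.1224 + 14.6025 + 16.0192 = 110.8168

110.8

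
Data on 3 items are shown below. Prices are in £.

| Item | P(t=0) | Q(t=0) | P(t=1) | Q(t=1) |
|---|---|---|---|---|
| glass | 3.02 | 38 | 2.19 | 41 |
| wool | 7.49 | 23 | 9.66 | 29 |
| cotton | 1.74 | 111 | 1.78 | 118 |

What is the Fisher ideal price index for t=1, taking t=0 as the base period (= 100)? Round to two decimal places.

Laspeyres component (base-period weights):
ΣP(t=1)Q(t=0) = 2.19×38 + 9.66×23 + 1.78×111 = 83.22 + 222.18 + 197.58 = 502.98
ΣP(t=0)Q(t=0) = 3.02×38 + 7.49×23 + 1.74×111 = 114.76 + 172.27 + 193.14 = 480.17
L = 502.98 / 480.17 × 100 = 104.7504
Paasche component (current-period weights):
ΣP(t=1)Q(t=1) = 2.19×41 + 9.66×29 + 1.78×118 = 89.79 + 280.14 + 210.04 = 579.97
ΣP(t=0)Q(t=1) = 3.02×41 + 7.49×29 + 1.74×118 = 123.82 + 217.21 + 205.32 = 546.35
P = 579.97 / 546.35 × 100 = 106.1536
Fisher = √(L × P) = √(104.7504 × 106.1536) = 105.4496

105.45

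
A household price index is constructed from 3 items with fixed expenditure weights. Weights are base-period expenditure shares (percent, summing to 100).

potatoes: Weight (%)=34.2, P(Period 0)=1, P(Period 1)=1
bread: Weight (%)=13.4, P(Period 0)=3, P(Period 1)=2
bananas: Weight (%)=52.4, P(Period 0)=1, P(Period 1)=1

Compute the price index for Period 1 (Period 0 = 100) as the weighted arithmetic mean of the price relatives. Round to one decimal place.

potatoes: 34.2 × (1/1) = 34.2 × 1.000000 = 34.2000
bread: 13.4 × (2/3) = 13.4 × 0.666667 = 8.9333
bananas: 52.4 × (1/1) = 52.4 × 1.000000 = 52.4000
Index = Σ wᵢ·(p₁ᵢ/p₀ᵢ) = 34.2000 + 8.9333 + 52.4000 = 95.5333

95.5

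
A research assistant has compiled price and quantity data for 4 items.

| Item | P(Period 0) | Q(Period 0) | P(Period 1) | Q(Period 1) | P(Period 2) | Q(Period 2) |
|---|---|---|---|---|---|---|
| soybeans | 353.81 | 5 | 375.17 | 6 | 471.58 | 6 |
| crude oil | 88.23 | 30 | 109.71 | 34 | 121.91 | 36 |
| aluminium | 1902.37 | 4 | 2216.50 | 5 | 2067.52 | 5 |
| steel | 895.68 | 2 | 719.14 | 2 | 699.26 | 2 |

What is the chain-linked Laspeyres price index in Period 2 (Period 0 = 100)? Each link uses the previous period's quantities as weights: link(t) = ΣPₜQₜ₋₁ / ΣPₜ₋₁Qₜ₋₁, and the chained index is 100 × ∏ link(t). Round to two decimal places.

113.24

Link Period 0→Period 1:
ΣP(Period 1)Q(Period 0) = 375.17×5 + 109.71×30 + 2216.50×4 + 719.14×2 = 1875.85 + 3291.3 + 8866 + 1438.28 = 15471.43
ΣP(Period 0)Q(Period 0) = 353.81×5 + 88.23×30 + 1902.37×4 + 895.68×2 = 1769.05 + 2646.9 + 7609.48 + 1791.36 = 13816.79
link = 15471.43/13816.79 = 1.119756
Link Period 1→Period 2:
ΣP(Period 2)Q(Period 1) = 471.58×6 + 121.91×34 + 2067.52×5 + 699.26×2 = 2829.48 + 4144.94 + 10337.6 + 1398.52 = 18710.54
ΣP(Period 1)Q(Period 1) = 375.17×6 + 109.71×34 + 2216.50×5 + 719.14×2 = 2251.02 + 3730.14 + 11082.5 + 1438.28 = 18501.94
link = 18710.54/18501.94 = 1.011274
Chained index = 100 × 1.119756 × 1.011274 = 113.2380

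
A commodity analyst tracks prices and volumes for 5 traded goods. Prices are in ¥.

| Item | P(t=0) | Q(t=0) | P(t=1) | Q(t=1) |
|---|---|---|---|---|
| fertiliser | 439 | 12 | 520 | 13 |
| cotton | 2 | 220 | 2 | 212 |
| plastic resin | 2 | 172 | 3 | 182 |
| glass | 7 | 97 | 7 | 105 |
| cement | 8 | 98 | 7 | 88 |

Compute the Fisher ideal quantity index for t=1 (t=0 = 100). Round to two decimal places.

Laspeyres component (base-period weights):
ΣP(t=0)Q(t=1) = 439×13 + 2×212 + 2×182 + 7×105 + 8×88 = 5707 + 424 + 364 + 735 + 704 = 7934
ΣP(t=0)Q(t=0) = 439×12 + 2×220 + 2×172 + 7×97 + 8×98 = 5268 + 440 + 344 + 679 + 784 = 7515
L = 7934 / 7515 × 100 = 105.5755
Paasche component (current-period weights):
ΣP(t=1)Q(t=1) = 520×13 + 2×212 + 3×182 + 7×105 + 7×88 = 6760 + 424 + 546 + 735 + 616 = 9081
ΣP(t=1)Q(t=0) = 520×12 + 2×220 + 3×172 + 7×97 + 7×98 = 6240 + 440 + 516 + 679 + 686 = 8561
P = 9081 / 8561 × 100 = 106.0741
Fisher = √(L × P) = √(105.5755 × 106.0741) = 105.8245

105.82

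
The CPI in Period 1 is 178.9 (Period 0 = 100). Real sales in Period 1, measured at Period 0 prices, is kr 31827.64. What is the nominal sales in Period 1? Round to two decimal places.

Nominal = Real × (Index/100) = 31827.64 × (178.9/100)
        = 31827.64 × 1.789 = 56939.6480

56939.65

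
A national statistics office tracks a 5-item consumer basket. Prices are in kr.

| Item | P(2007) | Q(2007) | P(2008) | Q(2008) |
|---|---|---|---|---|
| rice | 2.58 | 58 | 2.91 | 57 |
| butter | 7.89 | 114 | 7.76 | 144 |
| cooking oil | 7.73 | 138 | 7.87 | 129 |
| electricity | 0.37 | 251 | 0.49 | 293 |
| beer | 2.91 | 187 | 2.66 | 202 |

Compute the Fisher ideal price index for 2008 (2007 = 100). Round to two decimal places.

100.17

Laspeyres component (base-period weights):
ΣP(2008)Q(2007) = 2.91×58 + 7.76×114 + 7.87×138 + 0.49×251 + 2.66×187 = 168.78 + 884.64 + 1086.06 + 122.99 + 497.42 = 2759.89
ΣP(2007)Q(2007) = 2.58×58 + 7.89×114 + 7.73×138 + 0.37×251 + 2.91×187 = 149.64 + 899.46 + 1066.74 + 92.87 + 544.17 = 2752.88
L = 2759.89 / 2752.88 × 100 = 100.2546
Paasche component (current-period weights):
ΣP(2008)Q(2008) = 2.91×57 + 7.76×144 + 7.87×129 + 0.49×293 + 2.66×202 = 165.87 + 1117.44 + 1015.23 + 143.57 + 537.32 = 2979.43
ΣP(2007)Q(2008) = 2.58×57 + 7.89×144 + 7.73×129 + 0.37×293 + 2.91×202 = 147.06 + 1136.16 + 997.17 + 108.41 + 587.82 = 2976.62
P = 2979.43 / 2976.62 × 100 = 100.0944
Fisher = √(L × P) = √(100.2546 × 100.0944) = 100.1745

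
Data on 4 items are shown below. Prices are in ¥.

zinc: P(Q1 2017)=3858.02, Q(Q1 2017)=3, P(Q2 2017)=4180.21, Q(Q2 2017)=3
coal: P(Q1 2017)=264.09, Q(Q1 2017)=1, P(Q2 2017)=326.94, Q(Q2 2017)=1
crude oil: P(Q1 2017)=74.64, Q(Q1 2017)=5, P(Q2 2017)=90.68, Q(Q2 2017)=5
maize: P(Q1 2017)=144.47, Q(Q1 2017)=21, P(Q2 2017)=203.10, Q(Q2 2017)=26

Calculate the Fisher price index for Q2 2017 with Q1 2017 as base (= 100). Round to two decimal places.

115.92

Laspeyres component (base-period weights):
ΣP(Q2 2017)Q(Q1 2017) = 4180.21×3 + 326.94×1 + 90.68×5 + 203.10×21 = 12540.63 + 326.94 + 453.4 + 4265.1 = 17586.07
ΣP(Q1 2017)Q(Q1 2017) = 3858.02×3 + 264.09×1 + 74.64×5 + 144.47×21 = 11574.06 + 264.09 + 373.2 + 3033.87 = 15245.22
L = 17586.07 / 15245.22 × 100 = 115.3546
Paasche component (current-period weights):
ΣP(Q2 2017)Q(Q2 2017) = 4180.21×3 + 326.94×1 + 90.68×5 + 203.10×26 = 12540.63 + 326.94 + 453.4 + 5280.6 = 18601.57
ΣP(Q1 2017)Q(Q2 2017) = 3858.02×3 + 264.09×1 + 74.64×5 + 144.47×26 = 11574.06 + 264.09 + 373.2 + 3756.22 = 15967.57
P = 18601.57 / 15967.57 × 100 = 116.4959
Fisher = √(L × P) = √(115.3546 × 116.4959) = 115.9239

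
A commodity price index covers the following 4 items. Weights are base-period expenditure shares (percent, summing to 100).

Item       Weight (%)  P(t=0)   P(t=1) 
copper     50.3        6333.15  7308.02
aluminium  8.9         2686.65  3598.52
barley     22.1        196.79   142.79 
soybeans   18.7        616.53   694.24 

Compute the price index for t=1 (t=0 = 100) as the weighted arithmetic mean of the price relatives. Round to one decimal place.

107.1

copper: 50.3 × (7308.02/6333.15) = 50.3 × 1.153931 = 58.0427
aluminium: 8.9 × (3598.52/2686.65) = 8.9 × 1.339408 = 11.9207
barley: 22.1 × (142.79/196.79) = 22.1 × 0.725596 = 16.0357
soybeans: 18.7 × (694.24/616.53) = 18.7 × 1.126044 = 21.0570
Index = Σ wᵢ·(p₁ᵢ/p₀ᵢ) = 58.0427 + 11.9207 + 16.0357 + 21.0570 = 107.0562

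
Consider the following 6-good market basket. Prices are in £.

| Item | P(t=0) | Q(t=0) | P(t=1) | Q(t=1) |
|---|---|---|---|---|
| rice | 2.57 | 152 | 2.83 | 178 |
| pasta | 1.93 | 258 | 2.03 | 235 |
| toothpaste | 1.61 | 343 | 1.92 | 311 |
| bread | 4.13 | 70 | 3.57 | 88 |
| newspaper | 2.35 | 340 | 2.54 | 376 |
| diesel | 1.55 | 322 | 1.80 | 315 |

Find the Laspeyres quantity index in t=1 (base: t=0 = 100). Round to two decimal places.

Laspeyres quantity index uses base-period prices as weights.
ΣP(t=0)·Q(t=1) = 2.57×178 + 1.93×235 + 1.61×311 + 4.13×88 + 2.35×376 + 1.55×315 = 457.46 + 453.55 + 500.71 + 363.44 + 883.6 + 488.25 = 3147.01
ΣP(t=0)·Q(t=0) = 2.57×152 + 1.93×258 + 1.61×343 + 4.13×70 + 2.35×340 + 1.55×322 = 390.64 + 497.94 + 552.23 + 289.1 + 799 + 499.1 = 3028.01
Index = 3147.01 / 3028.01 × 100 = 103.9300

103.93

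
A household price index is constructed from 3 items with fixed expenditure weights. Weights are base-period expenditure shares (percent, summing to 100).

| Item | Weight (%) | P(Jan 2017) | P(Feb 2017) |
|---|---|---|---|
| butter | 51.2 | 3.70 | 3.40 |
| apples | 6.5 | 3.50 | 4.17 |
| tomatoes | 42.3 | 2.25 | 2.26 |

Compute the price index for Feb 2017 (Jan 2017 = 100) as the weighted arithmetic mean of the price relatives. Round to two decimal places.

97.28

butter: 51.2 × (3.40/3.70) = 51.2 × 0.918919 = 47.0486
apples: 6.5 × (4.17/3.50) = 6.5 × 1.191429 = 7.7443
tomatoes: 42.3 × (2.26/2.25) = 42.3 × 1.004444 = 42.4880
Index = Σ wᵢ·(p₁ᵢ/p₀ᵢ) = 47.0486 + 7.7443 + 42.4880 = 97.2809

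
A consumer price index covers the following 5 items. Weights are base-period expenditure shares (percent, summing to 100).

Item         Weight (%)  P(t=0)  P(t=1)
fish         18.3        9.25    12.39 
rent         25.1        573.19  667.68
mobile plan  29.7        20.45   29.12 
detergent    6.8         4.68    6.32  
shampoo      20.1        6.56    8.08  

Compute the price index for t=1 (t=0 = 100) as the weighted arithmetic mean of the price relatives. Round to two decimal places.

129.98

fish: 18.3 × (12.39/9.25) = 18.3 × 1.339459 = 24.5121
rent: 25.1 × (667.68/573.19) = 25.1 × 1.164849 = 29.2377
mobile plan: 29.7 × (29.12/20.45) = 29.7 × 1.423961 = 42.2916
detergent: 6.8 × (6.32/4.68) = 6.8 × 1.350427 = 9.1829
shampoo: 20.1 × (8.08/6.56) = 20.1 × 1.231707 = 24.7573
Index = Σ wᵢ·(p₁ᵢ/p₀ᵢ) = 24.5121 + 29.2377 + 42.2916 + 9.1829 + 24.7573 = 129.9817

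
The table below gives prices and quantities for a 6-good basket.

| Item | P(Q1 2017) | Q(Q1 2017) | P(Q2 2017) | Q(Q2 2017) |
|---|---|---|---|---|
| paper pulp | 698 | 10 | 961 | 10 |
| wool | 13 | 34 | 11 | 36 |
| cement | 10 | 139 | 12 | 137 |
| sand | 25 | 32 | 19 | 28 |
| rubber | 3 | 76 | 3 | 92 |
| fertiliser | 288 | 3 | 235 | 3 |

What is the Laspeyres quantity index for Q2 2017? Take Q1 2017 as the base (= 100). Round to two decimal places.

Laspeyres quantity index uses base-period prices as weights.
ΣP(Q1 2017)·Q(Q2 2017) = 698×10 + 13×36 + 10×137 + 25×28 + 3×92 + 288×3 = 6980 + 468 + 1370 + 700 + 276 + 864 = 10658
ΣP(Q1 2017)·Q(Q1 2017) = 698×10 + 13×34 + 10×139 + 25×32 + 3×76 + 288×3 = 6980 + 442 + 1390 + 800 + 228 + 864 = 10704
Index = 10658 / 10704 × 100 = 99.5703

99.57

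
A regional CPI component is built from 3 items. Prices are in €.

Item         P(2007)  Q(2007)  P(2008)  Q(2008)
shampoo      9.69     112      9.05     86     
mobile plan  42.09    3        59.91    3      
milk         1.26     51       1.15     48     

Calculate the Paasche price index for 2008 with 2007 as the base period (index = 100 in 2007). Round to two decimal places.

99.33

Paasche price index uses current-period quantities as weights.
ΣP(2008)·Q(2008) = 9.05×86 + 59.91×3 + 1.15×48 = 778.3 + 179.73 + 55.2 = 1013.23
ΣP(2007)·Q(2008) = 9.69×86 + 42.09×3 + 1.26×48 = 833.34 + 126.27 + 60.48 = 1020.09
Index = 1013.23 / 1020.09 × 100 = 99.3275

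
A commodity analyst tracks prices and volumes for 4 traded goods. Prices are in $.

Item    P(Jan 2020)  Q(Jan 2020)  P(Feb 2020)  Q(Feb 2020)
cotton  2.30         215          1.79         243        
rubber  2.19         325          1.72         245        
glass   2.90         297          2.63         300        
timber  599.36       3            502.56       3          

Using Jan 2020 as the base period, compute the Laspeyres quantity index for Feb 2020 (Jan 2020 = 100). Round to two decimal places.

97.36

Laspeyres quantity index uses base-period prices as weights.
ΣP(Jan 2020)·Q(Feb 2020) = 2.30×243 + 2.19×245 + 2.90×300 + 599.36×3 = 558.9 + 536.55 + 870 + 1798.08 = 3763.53
ΣP(Jan 2020)·Q(Jan 2020) = 2.30×215 + 2.19×325 + 2.90×297 + 599.36×3 = 494.5 + 711.75 + 861.3 + 1798.08 = 3865.63
Index = 3763.53 / 3865.63 × 100 = 97.3588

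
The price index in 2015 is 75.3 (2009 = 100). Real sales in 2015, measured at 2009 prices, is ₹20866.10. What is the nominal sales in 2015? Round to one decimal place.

Nominal = Real × (Index/100) = 20866.10 × (75.3/100)
        = 20866.10 × 0.753 = 15712.1733

15712.2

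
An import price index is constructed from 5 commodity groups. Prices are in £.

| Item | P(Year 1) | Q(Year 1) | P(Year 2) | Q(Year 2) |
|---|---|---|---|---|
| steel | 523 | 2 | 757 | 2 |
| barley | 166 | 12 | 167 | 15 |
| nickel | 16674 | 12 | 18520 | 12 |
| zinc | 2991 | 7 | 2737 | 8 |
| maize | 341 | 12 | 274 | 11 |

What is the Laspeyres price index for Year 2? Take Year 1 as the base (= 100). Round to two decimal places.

108.79

Laspeyres price index uses base-period quantities as weights.
ΣP(Year 2)·Q(Year 1) = 757×2 + 167×12 + 18520×12 + 2737×7 + 274×12 = 1514 + 2004 + 222240 + 19159 + 3288 = 248205
ΣP(Year 1)·Q(Year 1) = 523×2 + 166×12 + 16674×12 + 2991×7 + 341×12 = 1046 + 1992 + 200088 + 20937 + 4092 = 228155
Index = 248205 / 228155 × 100 = 108.7879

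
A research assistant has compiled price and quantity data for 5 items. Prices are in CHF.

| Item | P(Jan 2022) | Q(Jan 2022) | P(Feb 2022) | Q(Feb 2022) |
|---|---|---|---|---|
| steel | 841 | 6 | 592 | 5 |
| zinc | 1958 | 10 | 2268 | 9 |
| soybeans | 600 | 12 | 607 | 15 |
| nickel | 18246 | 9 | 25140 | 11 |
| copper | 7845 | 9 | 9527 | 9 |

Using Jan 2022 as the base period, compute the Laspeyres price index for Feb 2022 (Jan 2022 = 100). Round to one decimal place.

129.6

Laspeyres price index uses base-period quantities as weights.
ΣP(Feb 2022)·Q(Jan 2022) = 592×6 + 2268×10 + 607×12 + 25140×9 + 9527×9 = 3552 + 22680 + 7284 + 226260 + 85743 = 345519
ΣP(Jan 2022)·Q(Jan 2022) = 841×6 + 1958×10 + 600×12 + 18246×9 + 7845×9 = 5046 + 19580 + 7200 + 164214 + 70605 = 266645
Index = 345519 / 266645 × 100 = 129.5802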